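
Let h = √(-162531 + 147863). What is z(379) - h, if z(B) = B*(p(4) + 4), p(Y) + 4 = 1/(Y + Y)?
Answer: 379/8 - 2*I*√3667 ≈ 47.375 - 121.11*I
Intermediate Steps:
p(Y) = -4 + 1/(2*Y) (p(Y) = -4 + 1/(Y + Y) = -4 + 1/(2*Y))
h = 2*I*√3667 (h = √(-14668) = 2*I*√3667 ≈ 121.11*I)
z(B) = B/8 (z(B) = B*((-4 + (½)/4) + 4) = B*((-4 + (½)*(¼)) + 4) = B*((-4 + ⅛) + 4) = B*(-31/8 + 4) = B*(⅛) = B/8)
z(379) - h = (⅛)*379 - 2*I*√3667 = 379/8 - 2*I*√3667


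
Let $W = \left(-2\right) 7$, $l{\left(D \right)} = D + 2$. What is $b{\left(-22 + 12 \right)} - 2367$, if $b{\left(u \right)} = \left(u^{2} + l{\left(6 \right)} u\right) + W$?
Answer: $-2361$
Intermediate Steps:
$l{\left(D \right)} = 2 + D$
$W = -14$
$b{\left(u \right)} = -14 + u^{2} + 8 u$ ($b{\left(u \right)} = \left(u^{2} + \left(2 + 6\right) u\right) - 14 = \left(u^{2} + 8 u\right) - 14 = -14 + u^{2} + 8 u$)
$b{\left(-22 + 12 \right)} - 2367 = \left(-14 + \left(-22 + 12\right)^{2} + 8 \left(-22 + 12\right)\right) - 2367 = \left(-14 + \left(-10\right)^{2} + 8 \left(-10\right)\right) - 2367 = \left(-14 + 100 - 80\right) - 2367 = 6 - 2367 = -2361$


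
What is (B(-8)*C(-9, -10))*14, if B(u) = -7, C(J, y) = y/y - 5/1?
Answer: 392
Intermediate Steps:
C(J, y) = -4 (C(J, y) = 1 - 5*1 = 1 - 5 = -4)
(B(-8)*C(-9, -10))*14 = -7*(-4)*14 = 28*14 = 392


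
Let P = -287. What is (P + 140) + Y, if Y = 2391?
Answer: 2244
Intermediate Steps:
(P + 140) + Y = (-287 + 140) + 2391 = -147 + 2391 = 2244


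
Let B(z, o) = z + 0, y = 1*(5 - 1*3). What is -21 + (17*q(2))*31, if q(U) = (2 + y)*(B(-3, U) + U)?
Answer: -2129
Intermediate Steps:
y = 2 (y = 1*(5 - 3) = 1*2 = 2)
B(z, o) = z
q(U) = -12 + 4*U (q(U) = (2 + 2)*(-3 + U) = 4*(-3 + U) = -12 + 4*U)
-21 + (17*q(2))*31 = -21 + (17*(-12 + 4*2))*31 = -21 + (17*(-12 + 8))*31 = -21 + (17*(-4))*31 = -21 - 68*31 = -21 - 2108 = -2129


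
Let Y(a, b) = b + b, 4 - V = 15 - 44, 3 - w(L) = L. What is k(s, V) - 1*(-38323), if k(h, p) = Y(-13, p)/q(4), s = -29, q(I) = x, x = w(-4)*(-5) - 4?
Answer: 498177/13 ≈ 38321.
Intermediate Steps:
w(L) = 3 - L
V = 33 (V = 4 - (15 - 44) = 4 - 1*(-29) = 4 + 29 = 33)
Y(a, b) = 2*b
x = -39 (x = (3 - 1*(-4))*(-5) - 4 = (3 + 4)*(-5) - 4 = 7*(-5) - 4 = -35 - 4 = -39)
q(I) = -39
k(h, p) = -2*p/39 (k(h, p) = (2*p)/(-39) = (2*p)*(-1/39) = -2*p/39)
k(s, V) - 1*(-38323) = -2/39*33 - 1*(-38323) = -22/13 + 38323 = 498177/13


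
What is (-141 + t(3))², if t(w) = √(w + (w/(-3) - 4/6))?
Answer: 59647/3 - 188*√3 ≈ 19557.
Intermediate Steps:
t(w) = √(-⅔ + 2*w/3) (t(w) = √(w + (w*(-⅓) - 4*⅙)) = √(w + (-w/3 - ⅔)) = √(w + (-⅔ - w/3)) = √(-⅔ + 2*w/3))
(-141 + t(3))² = (-141 + √(-6 + 6*3)/3)² = (-141 + √(-6 + 18)/3)² = (-141 + √12/3)² = (-141 + (2*√3)/3)² = (-141 + 2*√3/3)²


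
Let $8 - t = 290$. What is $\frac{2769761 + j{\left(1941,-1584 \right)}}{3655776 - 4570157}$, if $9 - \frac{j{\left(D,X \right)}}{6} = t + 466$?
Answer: $- \frac{2768711}{914381} \approx -3.028$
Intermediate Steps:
$t = -282$ ($t = 8 - 290 = -282$)
$j{\left(D,X \right)} = -1050$ ($j{\left(D,X \right)} = 54 - 6 \left(-282 + 466\right) = 54 - 1104 = -1050$)
$\frac{2769761 + j{\left(1941,-1584 \right)}}{3655776 - 4570157} = \frac{2769761 - 1050}{3655776 - 4570157} = \frac{2768711}{-914381} = 2768711 \left(- \frac{1}{914381}\right) = - \frac{2768711}{914381}$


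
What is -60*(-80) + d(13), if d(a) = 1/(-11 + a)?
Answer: 9601/2 ≈ 4800.5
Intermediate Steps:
-60*(-80) + d(13) = -60*(-80) + 1/(-11 + 13) = 4800 + 1/2 = 4800 + ½ = 9601/2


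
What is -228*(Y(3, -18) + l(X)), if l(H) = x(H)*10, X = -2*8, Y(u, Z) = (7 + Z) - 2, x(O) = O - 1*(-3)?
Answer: 32604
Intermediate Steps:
x(O) = 3 + O (x(O) = O + 3 = 3 + O)
Y(u, Z) = 5 + Z
X = -16
l(H) = 30 + 10*H (l(H) = (3 + H)*10 = 30 + 10*H)
-228*(Y(3, -18) + l(X)) = -228*((5 - 18) + (30 + 10*(-16))) = -228*(-13 + (30 - 160)) = -228*(-13 - 130) = -228*(-143) = 32604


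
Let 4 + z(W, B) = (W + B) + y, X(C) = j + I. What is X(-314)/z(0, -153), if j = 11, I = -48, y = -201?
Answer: 37/358 ≈ 0.10335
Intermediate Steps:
X(C) = -37 (X(C) = 11 - 48 = -37)
z(W, B) = -205 + B + W (z(W, B) = -4 + ((W + B) - 201) = -4 + ((B + W) - 201) = -4 + (-201 + B + W) = -205 + B + W)
X(-314)/z(0, -153) = -37/(-205 - 153 + 0) = -37/(-358) = -37*(-1/358) = 37/358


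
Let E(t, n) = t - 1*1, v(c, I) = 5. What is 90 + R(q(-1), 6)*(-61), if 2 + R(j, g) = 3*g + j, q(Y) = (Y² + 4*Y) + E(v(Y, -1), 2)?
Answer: -947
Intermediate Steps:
E(t, n) = -1 + t (E(t, n) = t - 1 = -1 + t)
q(Y) = 4 + Y² + 4*Y (q(Y) = (Y² + 4*Y) + (-1 + 5) = (Y² + 4*Y) + 4 = 4 + Y² + 4*Y)
R(j, g) = -2 + j + 3*g (R(j, g) = -2 + (3*g + j) = -2 + (j + 3*g) = -2 + j + 3*g)
90 + R(q(-1), 6)*(-61) = 90 + (-2 + (4 + (-1)² + 4*(-1)) + 3*6)*(-61) = 90 + (-2 + (4 + 1 - 4) + 18)*(-61) = 90 + (-2 + 1 + 18)*(-61) = 90 + 17*(-61) = 90 - 1037 = -947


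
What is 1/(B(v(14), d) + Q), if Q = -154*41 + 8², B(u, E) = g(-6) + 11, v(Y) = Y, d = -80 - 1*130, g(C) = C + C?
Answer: -1/6251 ≈ -0.00015997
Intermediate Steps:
g(C) = 2*C
d = -210 (d = -80 - 130 = -210)
B(u, E) = -1 (B(u, E) = 2*(-6) + 11 = -12 + 11 = -1)
Q = -6250 (Q = -6314 + 64 = -6250)
1/(B(v(14), d) + Q) = 1/(-1 - 6250) = 1/(-6251) = -1/6251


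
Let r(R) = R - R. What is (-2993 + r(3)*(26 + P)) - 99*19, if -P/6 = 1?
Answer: -4874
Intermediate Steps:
P = -6 (P = -6*1 = -6)
r(R) = 0
(-2993 + r(3)*(26 + P)) - 99*19 = (-2993 + 0*(26 - 6)) - 99*19 = (-2993 + 0*20) - 1881 = (-2993 + 0) - 1881 = -2993 - 1881 = -4874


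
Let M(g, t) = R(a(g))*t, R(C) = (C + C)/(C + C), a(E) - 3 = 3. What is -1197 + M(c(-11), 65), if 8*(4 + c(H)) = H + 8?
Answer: -1132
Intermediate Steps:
a(E) = 6 (a(E) = 3 + 3 = 6)
c(H) = -3 + H/8 (c(H) = -4 + (H + 8)/8 = -4 + (8 + H)/8 = -4 + (1 + H/8) = -3 + H/8)
R(C) = 1 (R(C) = (2*C)/((2*C)) = (2*C)*(1/(2*C)) = 1)
M(g, t) = t (M(g, t) = 1*t = t)
-1197 + M(c(-11), 65) = -1197 + 65 = -1132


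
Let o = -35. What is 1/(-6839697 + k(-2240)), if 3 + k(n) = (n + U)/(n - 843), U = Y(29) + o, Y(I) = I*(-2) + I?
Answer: -3083/21086792796 ≈ -1.4621e-7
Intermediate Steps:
Y(I) = -I (Y(I) = -2*I + I = -I)
U = -64 (U = -1*29 - 35 = -29 - 35 = -64)
k(n) = -3 + (-64 + n)/(-843 + n) (k(n) = -3 + (n - 64)/(n - 843) = -3 + (-64 + n)/(-843 + n))
1/(-6839697 + k(-2240)) = 1/(-6839697 + (2465 - 2*(-2240))/(-843 - 2240)) = 1/(-6839697 + (2465 + 4480)/(-3083)) = 1/(-6839697 - 1/3083*6945) = 1/(-6839697 - 6945/3083) = 1/(-21086792796/3083) = -3083/21086792796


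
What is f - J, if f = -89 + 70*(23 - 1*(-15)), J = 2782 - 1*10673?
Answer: 10462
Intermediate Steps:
J = -7891 (J = 2782 - 10673 = -7891)
f = 2571 (f = -89 + 70*(23 + 15) = -89 + 70*38 = -89 + 2660 = 2571)
f - J = 2571 - 1*(-7891) = 2571 + 7891 = 10462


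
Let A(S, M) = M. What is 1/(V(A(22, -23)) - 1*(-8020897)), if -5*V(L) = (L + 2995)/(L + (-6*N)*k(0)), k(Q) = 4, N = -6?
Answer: 605/4852639713 ≈ 1.2467e-7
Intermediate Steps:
V(L) = -(2995 + L)/(5*(144 + L)) (V(L) = -(L + 2995)/(5*(L - 6*(-6)*4)) = -(2995 + L)/(5*(L + 36*4)) = -(2995 + L)/(5*(L + 144)) = -(2995 + L)/(5*(144 + L)))
1/(V(A(22, -23)) - 1*(-8020897)) = 1/((-2995 - 1*(-23))/(5*(144 - 23)) - 1*(-8020897)) = 1/((1/5)*(-2995 + 23)/121 + 8020897) = 1/((1/5)*(1/121)*(-2972) + 8020897) = 1/(-2972/605 + 8020897) = 1/(4852639713/605) = 605/4852639713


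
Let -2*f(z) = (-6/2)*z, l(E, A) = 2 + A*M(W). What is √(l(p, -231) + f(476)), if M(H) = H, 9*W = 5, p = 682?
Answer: √5289/3 ≈ 24.242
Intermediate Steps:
W = 5/9 (W = (⅑)*5 = 5/9 ≈ 0.55556)
l(E, A) = 2 + 5*A/9 (l(E, A) = 2 + A*(5/9) = 2 + 5*A/9)
f(z) = 3*z/2 (f(z) = --6/2*z/2 = -(½)*(-6)*z/2 = -(-3)*z/2 = 3*z/2)
√(l(p, -231) + f(476)) = √((2 + (5/9)*(-231)) + (3/2)*476) = √((2 - 385/3) + 714) = √(-379/3 + 714) = √(1763/3) = √5289/3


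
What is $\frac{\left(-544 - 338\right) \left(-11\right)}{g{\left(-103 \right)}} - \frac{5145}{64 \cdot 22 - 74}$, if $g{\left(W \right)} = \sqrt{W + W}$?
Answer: $- \frac{5145}{1334} - \frac{4851 i \sqrt{206}}{103} \approx -3.8568 - 675.97 i$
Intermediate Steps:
$g{\left(W \right)} = \sqrt{2} \sqrt{W}$ ($g{\left(W \right)} = \sqrt{2 W} = \sqrt{2} \sqrt{W}$)
$\frac{\left(-544 - 338\right) \left(-11\right)}{g{\left(-103 \right)}} - \frac{5145}{64 \cdot 22 - 74} = \frac{\left(-544 - 338\right) \left(-11\right)}{\sqrt{2} \sqrt{-103}} - \frac{5145}{64 \cdot 22 - 74} = \frac{\left(-544 - 338\right) \left(-11\right)}{\sqrt{2} i \sqrt{103}} - \frac{5145}{1408 - 74} = \frac{\left(-882\right) \left(-11\right)}{i \sqrt{206}} - \frac{5145}{1334} = 9702 \left(- \frac{i \sqrt{206}}{206}\right) - \frac{5145}{1334} = - \frac{4851 i \sqrt{206}}{103} - \frac{5145}{1334} = - \frac{5145}{1334} - \frac{4851 i \sqrt{206}}{103}$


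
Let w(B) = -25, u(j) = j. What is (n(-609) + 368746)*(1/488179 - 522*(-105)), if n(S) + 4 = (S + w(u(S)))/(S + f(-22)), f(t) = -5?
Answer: 3029012698582264001/149870953 ≈ 2.0211e+10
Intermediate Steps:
n(S) = -4 + (-25 + S)/(-5 + S) (n(S) = -4 + (S - 25)/(S - 5) = -4 + (-25 + S)/(-5 + S))
(n(-609) + 368746)*(1/488179 - 522*(-105)) = ((-5 - 3*(-609))/(-5 - 609) + 368746)*(1/488179 - 522*(-105)) = ((-5 + 1827)/(-614) + 368746)*(1/488179 + 54810) = (-1/614*1822 + 368746)*(26757090991/488179) = (-911/307 + 368746)*(26757090991/488179) = (113204111/307)*(26757090991/488179) = 3029012698582264001/149870953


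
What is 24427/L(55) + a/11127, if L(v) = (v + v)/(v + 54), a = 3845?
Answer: 29626538911/1223970 ≈ 24205.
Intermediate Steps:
L(v) = 2*v/(54 + v) (L(v) = (2*v)/(54 + v) = 2*v/(54 + v))
24427/L(55) + a/11127 = 24427/((2*55/(54 + 55))) + 3845/11127 = 24427/((2*55/109)) + 3845*(1/11127) = 24427/((2*55*(1/109))) + 3845/11127 = 24427/(110/109) + 3845/11127 = 24427*(109/110) + 3845/11127 = 2662543/110 + 3845/11127 = 29626538911/1223970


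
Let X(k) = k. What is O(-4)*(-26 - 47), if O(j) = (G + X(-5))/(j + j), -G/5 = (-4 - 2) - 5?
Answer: 1825/4 ≈ 456.25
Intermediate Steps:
G = 55 (G = -5*((-4 - 2) - 5) = -5*(-6 - 5) = -5*(-11) = 55)
O(j) = 25/j (O(j) = (55 - 5)/(j + j) = 50/((2*j)) = 50*(1/(2*j)) = 25/j)
O(-4)*(-26 - 47) = (25/(-4))*(-26 - 47) = (25*(-1/4))*(-73) = -25/4*(-73) = 1825/4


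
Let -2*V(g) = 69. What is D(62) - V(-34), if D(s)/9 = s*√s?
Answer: 69/2 + 558*√62 ≈ 4428.2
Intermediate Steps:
V(g) = -69/2 (V(g) = -½*69 = -69/2)
D(s) = 9*s^(3/2) (D(s) = 9*(s*√s) = 9*s^(3/2))
D(62) - V(-34) = 9*62^(3/2) - 1*(-69/2) = 9*(62*√62) + 69/2 = 558*√62 + 69/2 = 69/2 + 558*√62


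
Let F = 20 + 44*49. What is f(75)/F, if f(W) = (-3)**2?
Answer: 9/2176 ≈ 0.0041360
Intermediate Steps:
f(W) = 9
F = 2176 (F = 20 + 2156 = 2176)
f(75)/F = 9/2176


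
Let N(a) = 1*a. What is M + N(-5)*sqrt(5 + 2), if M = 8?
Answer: 8 - 5*sqrt(7) ≈ -5.2288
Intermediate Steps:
N(a) = a
M + N(-5)*sqrt(5 + 2) = 8 - 5*sqrt(5 + 2) = 8 - 5*sqrt(7)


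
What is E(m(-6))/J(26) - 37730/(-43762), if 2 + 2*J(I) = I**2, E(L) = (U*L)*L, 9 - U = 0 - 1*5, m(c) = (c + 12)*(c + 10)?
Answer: 182805889/7373897 ≈ 24.791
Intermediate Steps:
m(c) = (10 + c)*(12 + c) (m(c) = (12 + c)*(10 + c) = (10 + c)*(12 + c))
U = 14 (U = 9 - (0 - 1*5) = 9 - (0 - 5) = 9 - 1*(-5) = 9 + 5 = 14)
E(L) = 14*L**2 (E(L) = (14*L)*L = 14*L**2)
J(I) = -1 + I**2/2
E(m(-6))/J(26) - 37730/(-43762) = (14*(120 + (-6)**2 + 22*(-6))**2)/(-1 + (1/2)*26**2) - 37730/(-43762) = (14*(120 + 36 - 132)**2)/(-1 + (1/2)*676) - 37730*(-1/43762) = (14*24**2)/(-1 + 338) + 18865/21881 = (14*576)/337 + 18865/21881 = 8064*(1/337) + 18865/21881 = 8064/337 + 18865/21881 = 182805889/7373897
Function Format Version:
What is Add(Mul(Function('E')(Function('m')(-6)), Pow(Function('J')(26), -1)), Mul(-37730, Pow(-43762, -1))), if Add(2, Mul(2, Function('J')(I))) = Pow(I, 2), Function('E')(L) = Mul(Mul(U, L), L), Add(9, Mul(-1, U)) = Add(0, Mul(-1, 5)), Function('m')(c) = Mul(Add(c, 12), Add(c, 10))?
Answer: Rational(182805889, 7373897) ≈ 24.791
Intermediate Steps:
Function('m')(c) = Mul(Add(10, c), Add(12, c)) (Function('m')(c) = Mul(Add(12, c), Add(10, c)) = Mul(Add(10, c), Add(12, c)))
U = 14 (U = Add(9, Mul(-1, Add(0, Mul(-1, 5)))) = Add(9, Mul(-1, Add(0, -5))) = Add(9, Mul(-1, -5)) = Add(9, 5) = 14)
Function('E')(L) = Mul(14, Pow(L, 2)) (Function('E')(L) = Mul(Mul(14, L), L) = Mul(14, Pow(L, 2)))
Function('J')(I) = Add(-1, Mul(Rational(1, 2), Pow(I, 2)))
Add(Mul(Function('E')(Function('m')(-6)), Pow(Function('J')(26), -1)), Mul(-37730, Pow(-43762, -1))) = Add(Mul(Mul(14, Pow(Add(120, Pow(-6, 2), Mul(22, -6)), 2)), Pow(Add(-1, Mul(Rational(1, 2), Pow(26, 2))), -1)), Mul(-37730, Pow(-43762, -1))) = Add(Mul(Mul(14, Pow(Add(120, 36, -132), 2)), Pow(Add(-1, Mul(Rational(1, 2), 676)), -1)), Mul(-37730, Rational(-1, 43762))) = Add(Mul(Mul(14, Pow(24, 2)), Pow(Add(-1, 338), -1)), Rational(18865, 21881)) = Add(Mul(Mul(14, 576), Pow(337, -1)), Rational(18865, 21881)) = Add(Mul(8064, Rational(1, 337)), Rational(18865, 21881)) = Add(Rational(8064, 337), Rational(18865, 21881)) = Rational(182805889, 7373897)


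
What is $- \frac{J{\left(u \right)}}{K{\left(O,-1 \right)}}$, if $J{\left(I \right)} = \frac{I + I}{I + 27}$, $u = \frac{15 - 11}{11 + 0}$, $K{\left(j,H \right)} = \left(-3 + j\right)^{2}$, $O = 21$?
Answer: $- \frac{2}{24381} \approx -8.2031 \cdot 10^{-5}$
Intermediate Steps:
$u = \frac{4}{11} \approx 0.36364$
$J{\left(I \right)} = \frac{2 I}{27 + I}$
$- \frac{J{\left(u \right)}}{K{\left(O,-1 \right)}} = - \frac{2 \cdot \frac{4}{11} \frac{1}{27 + \frac{4}{11}}}{\left(-3 + 21\right)^{2}} = - \frac{2 \cdot \frac{4}{11} \frac{1}{\frac{301}{11}}}{18^{2}} = - \frac{2 \cdot \frac{4}{11} \cdot \frac{11}{301}}{324} = - \frac{8}{301 \cdot 324} = \left(-1\right) \frac{2}{24381} = - \frac{2}{24381}$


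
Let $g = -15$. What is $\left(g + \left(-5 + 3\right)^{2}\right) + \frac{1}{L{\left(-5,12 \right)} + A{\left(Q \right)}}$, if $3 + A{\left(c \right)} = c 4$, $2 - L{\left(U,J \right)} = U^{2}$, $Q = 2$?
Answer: $- \frac{199}{18} \approx -11.056$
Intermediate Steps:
$L{\left(U,J \right)} = 2 - U^{2}$
$A{\left(c \right)} = -3 + 4 c$ ($A{\left(c \right)} = -3 + c 4 = -3 + 4 c$)
$\left(g + \left(-5 + 3\right)^{2}\right) + \frac{1}{L{\left(-5,12 \right)} + A{\left(Q \right)}} = \left(-15 + \left(-5 + 3\right)^{2}\right) + \frac{1}{\left(2 - \left(-5\right)^{2}\right) + \left(-3 + 4 \cdot 2\right)} = \left(-15 + \left(-2\right)^{2}\right) + \frac{1}{\left(2 - 25\right) + \left(-3 + 8\right)} = \left(-15 + 4\right) + \frac{1}{\left(2 - 25\right) + 5} = -11 + \frac{1}{-23 + 5} = -11 + \frac{1}{-18} = -11 - \frac{1}{18} = - \frac{199}{18}$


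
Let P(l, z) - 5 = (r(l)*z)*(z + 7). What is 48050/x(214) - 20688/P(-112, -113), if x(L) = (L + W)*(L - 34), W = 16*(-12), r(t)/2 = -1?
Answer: 123277003/9484596 ≈ 12.998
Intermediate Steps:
r(t) = -2 (r(t) = 2*(-1) = -2)
P(l, z) = 5 - 2*z*(7 + z) (P(l, z) = 5 + (-2*z)*(z + 7) = 5 + (-2*z)*(7 + z) = 5 - 2*z*(7 + z))
W = -192
x(L) = (-192 + L)*(-34 + L) (x(L) = (L - 192)*(L - 34) = (-192 + L)*(-34 + L))
48050/x(214) - 20688/P(-112, -113) = 48050/(6528 + 214² - 226*214) - 20688/(5 - 14*(-113) - 2*(-113)²) = 48050/(6528 + 45796 - 48364) - 20688/(5 + 1582 - 2*12769) = 48050/3960 - 20688/(5 + 1582 - 25538) = 48050*(1/3960) - 20688/(-23951) = 4805/396 - 20688*(-1/23951) = 4805/396 + 20688/23951 = 123277003/9484596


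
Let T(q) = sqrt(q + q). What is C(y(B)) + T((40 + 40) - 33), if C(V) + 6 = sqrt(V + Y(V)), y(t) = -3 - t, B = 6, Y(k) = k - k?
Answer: -6 + sqrt(94) + 3*I ≈ 3.6954 + 3.0*I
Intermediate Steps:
T(q) = sqrt(2)*sqrt(q) (T(q) = sqrt(2*q) = sqrt(2)*sqrt(q))
Y(k) = 0
C(V) = -6 + sqrt(V) (C(V) = -6 + sqrt(V + 0) = -6 + sqrt(V))
C(y(B)) + T((40 + 40) - 33) = (-6 + sqrt(-3 - 1*6)) + sqrt(2)*sqrt((40 + 40) - 33) = (-6 + sqrt(-3 - 6)) + sqrt(2)*sqrt(80 - 33) = (-6 + sqrt(-9)) + sqrt(2)*sqrt(47) = (-6 + 3*I) + sqrt(94) = -6 + sqrt(94) + 3*I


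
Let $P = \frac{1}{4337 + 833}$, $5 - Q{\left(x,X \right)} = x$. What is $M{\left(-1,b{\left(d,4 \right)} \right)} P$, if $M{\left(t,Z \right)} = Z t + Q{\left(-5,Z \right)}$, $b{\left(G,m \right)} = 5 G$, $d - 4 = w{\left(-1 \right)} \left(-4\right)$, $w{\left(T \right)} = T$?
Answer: $- \frac{3}{517} \approx -0.0058027$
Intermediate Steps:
$d = 8$ ($d = 4 - -4 = 4 + 4 = 8$)
$Q{\left(x,X \right)} = 5 - x$
$M{\left(t,Z \right)} = 10 + Z t$ ($M{\left(t,Z \right)} = Z t + \left(5 - -5\right) = Z t + \left(5 + 5\right) = Z t + 10 = 10 + Z t$)
$P = \frac{1}{5170} \approx 0.00019342$
$M{\left(-1,b{\left(d,4 \right)} \right)} P = \left(10 + 5 \cdot 8 \left(-1\right)\right) \frac{1}{5170} = \left(10 + 40 \left(-1\right)\right) \frac{1}{5170} = \left(10 - 40\right) \frac{1}{5170} = \left(-30\right) \frac{1}{5170} = - \frac{3}{517}$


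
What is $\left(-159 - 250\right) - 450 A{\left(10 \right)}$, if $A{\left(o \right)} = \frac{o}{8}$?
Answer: $- \frac{1943}{2} \approx -971.5$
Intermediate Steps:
$A{\left(o \right)} = \frac{o}{8}$ ($A{\left(o \right)} = o \frac{1}{8} = \frac{o}{8}$)
$\left(-159 - 250\right) - 450 A{\left(10 \right)} = \left(-159 - 250\right) - 450 \cdot \frac{1}{8} \cdot 10 = -409 - \frac{1125}{2} = - \frac{1943}{2}$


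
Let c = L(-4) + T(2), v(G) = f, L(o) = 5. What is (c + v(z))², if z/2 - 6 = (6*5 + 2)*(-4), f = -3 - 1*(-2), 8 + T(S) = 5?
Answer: 1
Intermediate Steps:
T(S) = -3 (T(S) = -8 + 5 = -3)
f = -1 (f = -3 + 2 = -1)
z = -244 (z = 12 + 2*((6*5 + 2)*(-4)) = 12 + 2*((30 + 2)*(-4)) = 12 + 2*(32*(-4)) = 12 + 2*(-128) = 12 - 256 = -244)
v(G) = -1
c = 2 (c = 5 - 3 = 2)
(c + v(z))² = (2 - 1)² = 1² = 1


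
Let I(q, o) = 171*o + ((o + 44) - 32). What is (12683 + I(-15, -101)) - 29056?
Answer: -33733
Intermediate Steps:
I(q, o) = 12 + 172*o (I(q, o) = 171*o + ((44 + o) - 32) = 171*o + (12 + o) = 12 + 172*o)
(12683 + I(-15, -101)) - 29056 = (12683 + (12 + 172*(-101))) - 29056 = (12683 + (12 - 17372)) - 29056 = (12683 - 17360) - 29056 = -4677 - 29056 = -33733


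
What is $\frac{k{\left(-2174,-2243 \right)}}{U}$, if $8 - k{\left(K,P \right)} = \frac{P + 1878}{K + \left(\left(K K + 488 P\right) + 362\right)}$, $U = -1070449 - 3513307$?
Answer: $- \frac{5807881}{3327696845856} \approx -1.7453 \cdot 10^{-6}$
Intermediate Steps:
$U = -4583756$
$k{\left(K,P \right)} = 8 - \frac{1878 + P}{362 + K + K^{2} + 488 P}$ ($k{\left(K,P \right)} = 8 - \frac{P + 1878}{K + \left(\left(K K + 488 P\right) + 362\right)} = 8 - \frac{1878 + P}{K + \left(\left(K^{2} + 488 P\right) + 362\right)} = 8 - \frac{1878 + P}{K + \left(362 + K^{2} + 488 P\right)} = 8 - \frac{1878 + P}{362 + K + K^{2} + 488 P}$)
$\frac{k{\left(-2174,-2243 \right)}}{U} = \frac{\frac{1}{362 - 2174 + \left(-2174\right)^{2} + 488 \left(-2243\right)} \left(1018 + 8 \left(-2174\right) + 8 \left(-2174\right)^{2} + 3903 \left(-2243\right)\right)}{-4583756} = \frac{1018 - 17392 + 8 \cdot 4726276 - 8754429}{362 - 2174 + 4726276 - 1094584} \left(- \frac{1}{4583756}\right) = \frac{1018 - 17392 + 37810208 - 8754429}{3629880} \left(- \frac{1}{4583756}\right) = \frac{1}{3629880} \cdot 29039405 \left(- \frac{1}{4583756}\right) = \frac{5807881}{725976} \left(- \frac{1}{4583756}\right) = - \frac{5807881}{3327696845856}$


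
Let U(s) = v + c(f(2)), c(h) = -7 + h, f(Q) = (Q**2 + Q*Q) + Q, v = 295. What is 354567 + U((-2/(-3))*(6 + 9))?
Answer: 354865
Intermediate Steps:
f(Q) = Q + 2*Q**2 (f(Q) = (Q**2 + Q**2) + Q = 2*Q**2 + Q = Q + 2*Q**2)
U(s) = 298 (U(s) = 295 + (-7 + 2*(1 + 2*2)) = 295 + (-7 + 2*(1 + 4)) = 295 + (-7 + 2*5) = 295 + (-7 + 10) = 295 + 3 = 298)
354567 + U((-2/(-3))*(6 + 9)) = 354567 + 298 = 354865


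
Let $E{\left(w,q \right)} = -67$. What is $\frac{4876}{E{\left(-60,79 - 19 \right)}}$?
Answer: $- \frac{4876}{67} \approx -72.776$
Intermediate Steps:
$\frac{4876}{E{\left(-60,79 - 19 \right)}} = \frac{4876}{-67} = 4876 \left(- \frac{1}{67}\right) = - \frac{4876}{67}$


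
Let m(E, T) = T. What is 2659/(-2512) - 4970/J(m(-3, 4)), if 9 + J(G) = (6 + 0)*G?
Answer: -2504905/7536 ≈ -332.39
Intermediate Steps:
J(G) = -9 + 6*G (J(G) = -9 + (6 + 0)*G = -9 + 6*G)
2659/(-2512) - 4970/J(m(-3, 4)) = 2659/(-2512) - 4970/(-9 + 6*4) = 2659*(-1/2512) - 4970/(-9 + 24) = -2659/2512 - 4970/15 = -2659/2512 - 4970*1/15 = -2659/2512 - 994/3 = -2504905/7536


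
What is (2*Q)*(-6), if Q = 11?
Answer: -132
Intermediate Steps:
(2*Q)*(-6) = (2*11)*(-6) = 22*(-6) = -132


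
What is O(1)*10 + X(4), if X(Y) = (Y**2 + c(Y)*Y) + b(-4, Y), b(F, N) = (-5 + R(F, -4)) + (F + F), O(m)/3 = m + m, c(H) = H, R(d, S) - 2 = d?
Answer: 77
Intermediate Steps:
R(d, S) = 2 + d
O(m) = 6*m (O(m) = 3*(m + m) = 3*(2*m) = 6*m)
b(F, N) = -3 + 3*F (b(F, N) = (-5 + (2 + F)) + (F + F) = (-3 + F) + 2*F = -3 + 3*F)
X(Y) = -15 + 2*Y**2 (X(Y) = (Y**2 + Y*Y) + (-3 + 3*(-4)) = (Y**2 + Y**2) + (-3 - 12) = 2*Y**2 - 15 = -15 + 2*Y**2)
O(1)*10 + X(4) = (6*1)*10 + (-15 + 2*4**2) = 6*10 + (-15 + 2*16) = 60 + (-15 + 32) = 60 + 17 = 77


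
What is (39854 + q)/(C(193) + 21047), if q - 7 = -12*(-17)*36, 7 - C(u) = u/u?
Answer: 47205/21053 ≈ 2.2422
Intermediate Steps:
C(u) = 6 (C(u) = 7 - u/u = 7 - 1*1 = 7 - 1 = 6)
q = 7351 (q = 7 - 12*(-17)*36 = 7 + 204*36 = 7 + 7344 = 7351)
(39854 + q)/(C(193) + 21047) = (39854 + 7351)/(6 + 21047) = 47205/21053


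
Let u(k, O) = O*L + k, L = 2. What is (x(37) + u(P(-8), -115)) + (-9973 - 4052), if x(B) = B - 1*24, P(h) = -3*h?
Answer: -14218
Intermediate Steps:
u(k, O) = k + 2*O (u(k, O) = O*2 + k = 2*O + k = k + 2*O)
x(B) = -24 + B (x(B) = B - 24 = -24 + B)
(x(37) + u(P(-8), -115)) + (-9973 - 4052) = ((-24 + 37) + (-3*(-8) + 2*(-115))) + (-9973 - 4052) = (13 + (24 - 230)) - 14025 = (13 - 206) - 14025 = -193 - 14025 = -14218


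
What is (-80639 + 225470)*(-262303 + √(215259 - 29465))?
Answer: -37989605793 + 144831*√185794 ≈ -3.7927e+10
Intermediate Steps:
(-80639 + 225470)*(-262303 + √(215259 - 29465)) = 144831*(-262303 + √185794) = -37989605793 + 144831*√185794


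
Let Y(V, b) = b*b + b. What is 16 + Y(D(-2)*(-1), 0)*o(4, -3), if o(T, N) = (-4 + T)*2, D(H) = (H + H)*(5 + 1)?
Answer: 16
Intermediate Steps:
D(H) = 12*H (D(H) = (2*H)*6 = 12*H)
o(T, N) = -8 + 2*T
Y(V, b) = b + b**2 (Y(V, b) = b**2 + b = b + b**2)
16 + Y(D(-2)*(-1), 0)*o(4, -3) = 16 + (0*(1 + 0))*(-8 + 2*4) = 16 + (0*1)*(-8 + 8) = 16 + 0*0 = 16 + 0 = 16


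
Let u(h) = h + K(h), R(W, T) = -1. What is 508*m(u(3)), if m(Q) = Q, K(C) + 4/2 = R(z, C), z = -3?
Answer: 0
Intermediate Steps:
K(C) = -3 (K(C) = -2 - 1 = -3)
u(h) = -3 + h (u(h) = h - 3 = -3 + h)
508*m(u(3)) = 508*(-3 + 3) = 508*0 = 0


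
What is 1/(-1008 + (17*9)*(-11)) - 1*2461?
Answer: -6622552/2691 ≈ -2461.0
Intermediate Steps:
1/(-1008 + (17*9)*(-11)) - 1*2461 = 1/(-1008 + 153*(-11)) - 2461 = 1/(-1008 - 1683) - 2461 = 1/(-2691) - 2461 = -1/2691 - 2461 = -6622552/2691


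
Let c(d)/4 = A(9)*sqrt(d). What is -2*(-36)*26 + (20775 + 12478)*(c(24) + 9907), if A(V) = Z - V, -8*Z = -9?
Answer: 329439343 - 2094939*sqrt(6) ≈ 3.2431e+8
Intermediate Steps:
Z = 9/8 (Z = -1/8*(-9) = 9/8 ≈ 1.1250)
A(V) = 9/8 - V
c(d) = -63*sqrt(d)/2 (c(d) = 4*((9/8 - 1*9)*sqrt(d)) = 4*((9/8 - 9)*sqrt(d)) = 4*(-63*sqrt(d)/8) = -63*sqrt(d)/2)
-2*(-36)*26 + (20775 + 12478)*(c(24) + 9907) = -2*(-36)*26 + (20775 + 12478)*(-63*sqrt(6) + 9907) = 72*26 + 33253*(-63*sqrt(6) + 9907) = 1872 + 33253*(-63*sqrt(6) + 9907) = 1872 + 33253*(9907 - 63*sqrt(6)) = 1872 + (329437471 - 2094939*sqrt(6)) = 329439343 - 2094939*sqrt(6)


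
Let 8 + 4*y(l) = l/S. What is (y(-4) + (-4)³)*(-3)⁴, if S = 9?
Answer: -5355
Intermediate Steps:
y(l) = -2 + l/36 (y(l) = -2 + (l/9)/4 = -2 + l/36)
(y(-4) + (-4)³)*(-3)⁴ = ((-2 + (1/36)*(-4)) + (-4)³)*(-3)⁴ = ((-2 - ⅑) - 64)*81 = (-19/9 - 64)*81 = -595/9*81 = -5355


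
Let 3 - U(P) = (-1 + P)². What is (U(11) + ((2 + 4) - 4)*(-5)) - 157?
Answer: -264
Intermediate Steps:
U(P) = 3 - (-1 + P)²
(U(11) + ((2 + 4) - 4)*(-5)) - 157 = ((3 - (-1 + 11)²) + ((2 + 4) - 4)*(-5)) - 157 = ((3 - 1*10²) + (6 - 4)*(-5)) - 157 = ((3 - 1*100) + 2*(-5)) - 157 = ((3 - 100) - 10) - 157 = (-97 - 10) - 157 = -107 - 157 = -264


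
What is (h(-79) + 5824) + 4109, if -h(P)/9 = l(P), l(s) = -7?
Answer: 9996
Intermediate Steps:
h(P) = 63 (h(P) = -9*(-7) = 63)
(h(-79) + 5824) + 4109 = (63 + 5824) + 4109 = 5887 + 4109 = 9996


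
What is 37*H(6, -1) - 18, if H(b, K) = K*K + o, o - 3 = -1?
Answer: 93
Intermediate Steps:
o = 2 (o = 3 - 1 = 2)
H(b, K) = 2 + K² (H(b, K) = K*K + 2 = K² + 2 = 2 + K²)
37*H(6, -1) - 18 = 37*(2 + (-1)²) - 18 = 37*(2 + 1) - 18 = 37*3 - 18 = 111 - 18 = 93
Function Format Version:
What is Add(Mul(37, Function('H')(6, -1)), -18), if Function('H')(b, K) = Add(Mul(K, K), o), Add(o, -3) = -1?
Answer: 93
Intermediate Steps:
o = 2 (o = Add(3, -1) = 2)
Function('H')(b, K) = Add(2, Pow(K, 2)) (Function('H')(b, K) = Add(Mul(K, K), 2) = Add(Pow(K, 2), 2) = Add(2, Pow(K, 2)))
Add(Mul(37, Function('H')(6, -1)), -18) = Add(Mul(37, Add(2, Pow(-1, 2))), -18) = Add(Mul(37, Add(2, 1)), -18) = Add(Mul(37, 3), -18) = Add(111, -18) = 93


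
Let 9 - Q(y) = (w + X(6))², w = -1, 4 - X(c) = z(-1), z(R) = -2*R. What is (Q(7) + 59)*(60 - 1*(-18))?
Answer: 5226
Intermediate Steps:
X(c) = 2 (X(c) = 4 - (-2)*(-1) = 4 - 1*2 = 4 - 2 = 2)
Q(y) = 8 (Q(y) = 9 - (-1 + 2)² = 9 - 1*1² = 9 - 1*1 = 9 - 1 = 8)
(Q(7) + 59)*(60 - 1*(-18)) = (8 + 59)*(60 - 1*(-18)) = 67*(60 + 18) = 67*78 = 5226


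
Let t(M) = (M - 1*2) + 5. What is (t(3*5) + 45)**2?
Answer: 3969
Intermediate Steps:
t(M) = 3 + M (t(M) = (M - 2) + 5 = (-2 + M) + 5 = 3 + M)
(t(3*5) + 45)**2 = ((3 + 3*5) + 45)**2 = ((3 + 15) + 45)**2 = (18 + 45)**2 = 63**2 = 3969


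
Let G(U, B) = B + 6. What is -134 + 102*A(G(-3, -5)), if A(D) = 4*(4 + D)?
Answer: 1906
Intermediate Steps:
G(U, B) = 6 + B
A(D) = 16 + 4*D
-134 + 102*A(G(-3, -5)) = -134 + 102*(16 + 4*(6 - 5)) = -134 + 102*(16 + 4*1) = -134 + 102*(16 + 4) = -134 + 102*20 = -134 + 2040 = 1906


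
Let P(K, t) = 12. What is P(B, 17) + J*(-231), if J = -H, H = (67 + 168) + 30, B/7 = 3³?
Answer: 61227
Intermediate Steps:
B = 189 (B = 7*3³ = 7*27 = 189)
H = 265 (H = 235 + 30 = 265)
J = -265 (J = -1*265 = -265)
P(B, 17) + J*(-231) = 12 - 265*(-231) = 12 + 61215 = 61227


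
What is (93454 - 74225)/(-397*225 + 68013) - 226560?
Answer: -4828465949/21312 ≈ -2.2656e+5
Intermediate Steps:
(93454 - 74225)/(-397*225 + 68013) - 226560 = 19229/(-89325 + 68013) - 226560 = 19229/(-21312) - 226560 = 19229*(-1/21312) - 226560 = -19229/21312 - 226560 = -4828465949/21312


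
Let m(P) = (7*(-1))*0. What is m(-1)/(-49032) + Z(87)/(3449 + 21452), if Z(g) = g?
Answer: 87/24901 ≈ 0.0034938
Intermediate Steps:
m(P) = 0 (m(P) = -7*0 = 0)
m(-1)/(-49032) + Z(87)/(3449 + 21452) = 0/(-49032) + 87/(3449 + 21452) = 0*(-1/49032) + 87/24901 = 0 + 87*(1/24901) = 0 + 87/24901 = 87/24901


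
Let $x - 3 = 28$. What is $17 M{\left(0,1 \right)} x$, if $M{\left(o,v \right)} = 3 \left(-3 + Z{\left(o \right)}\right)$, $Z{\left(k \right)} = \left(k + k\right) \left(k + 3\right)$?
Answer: $-4743$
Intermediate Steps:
$Z{\left(k \right)} = 2 k \left(3 + k\right)$
$x = 31$ ($x = 3 + 28 = 31$)
$M{\left(o,v \right)} = -9 + 6 o \left(3 + o\right)$ ($M{\left(o,v \right)} = 3 \left(-3 + 2 o \left(3 + o\right)\right) = -9 + 6 o \left(3 + o\right)$)
$17 M{\left(0,1 \right)} x = 17 \left(-9 + 6 \cdot 0 \left(3 + 0\right)\right) 31 = 17 \left(-9 + 6 \cdot 0 \cdot 3\right) 31 = 17 \left(-9 + 0\right) 31 = 17 \left(-9\right) 31 = \left(-153\right) 31 = -4743$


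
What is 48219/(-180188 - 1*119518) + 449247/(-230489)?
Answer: -2557122289/1211911162 ≈ -2.1100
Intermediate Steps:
48219/(-180188 - 1*119518) + 449247/(-230489) = 48219/(-180188 - 119518) + 449247*(-1/230489) = 48219/(-299706) - 449247/230489 = 48219*(-1/299706) - 449247/230489 = -16073/99902 - 449247/230489 = -2557122289/1211911162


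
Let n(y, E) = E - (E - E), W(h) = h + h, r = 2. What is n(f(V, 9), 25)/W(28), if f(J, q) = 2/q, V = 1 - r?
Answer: 25/56 ≈ 0.44643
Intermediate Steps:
W(h) = 2*h
V = -1 (V = 1 - 1*2 = 1 - 2 = -1)
n(y, E) = E (n(y, E) = E - 1*0 = E + 0 = E)
n(f(V, 9), 25)/W(28) = 25/((2*28)) = 25/56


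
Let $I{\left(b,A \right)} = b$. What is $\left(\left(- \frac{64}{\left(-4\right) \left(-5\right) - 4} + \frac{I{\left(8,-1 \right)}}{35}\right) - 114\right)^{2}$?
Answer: $\frac{16990884}{1225} \approx 13870.0$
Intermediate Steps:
$\left(\left(- \frac{64}{\left(-4\right) \left(-5\right) - 4} + \frac{I{\left(8,-1 \right)}}{35}\right) - 114\right)^{2} = \left(\left(- \frac{64}{\left(-4\right) \left(-5\right) - 4} + \frac{8}{35}\right) - 114\right)^{2} = \left(\left(- \frac{64}{20 - 4} + 8 \cdot \frac{1}{35}\right) - 114\right)^{2} = \left(\left(- \frac{64}{16} + \frac{8}{35}\right) - 114\right)^{2} = \left(\left(\left(-64\right) \frac{1}{16} + \frac{8}{35}\right) - 114\right)^{2} = \left(\left(-4 + \frac{8}{35}\right) - 114\right)^{2} = \left(- \frac{132}{35} - 114\right)^{2} = \left(- \frac{4122}{35}\right)^{2} = \frac{16990884}{1225}$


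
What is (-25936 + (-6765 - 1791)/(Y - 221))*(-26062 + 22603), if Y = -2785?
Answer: 14980364030/167 ≈ 8.9703e+7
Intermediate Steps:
(-25936 + (-6765 - 1791)/(Y - 221))*(-26062 + 22603) = (-25936 + (-6765 - 1791)/(-2785 - 221))*(-26062 + 22603) = (-25936 - 8556/(-3006))*(-3459) = (-25936 - 8556*(-1/3006))*(-3459) = (-25936 + 1426/501)*(-3459) = -12992510/501*(-3459) = 14980364030/167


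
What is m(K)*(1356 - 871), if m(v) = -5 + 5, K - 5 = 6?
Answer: 0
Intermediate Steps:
K = 11 (K = 5 + 6 = 11)
m(v) = 0
m(K)*(1356 - 871) = 0*(1356 - 871) = 0*485 = 0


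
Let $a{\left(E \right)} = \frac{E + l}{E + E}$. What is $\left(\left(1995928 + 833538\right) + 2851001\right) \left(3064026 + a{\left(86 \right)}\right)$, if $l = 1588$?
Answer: $\frac{1496843232443091}{86} \approx 1.7405 \cdot 10^{13}$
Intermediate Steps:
$a{\left(E \right)} = \frac{1588 + E}{2 E}$ ($a{\left(E \right)} = \frac{E + 1588}{E + E} = \frac{1588 + E}{2 E}$)
$\left(\left(1995928 + 833538\right) + 2851001\right) \left(3064026 + a{\left(86 \right)}\right) = \left(\left(1995928 + 833538\right) + 2851001\right) \left(3064026 + \frac{1588 + 86}{2 \cdot 86}\right) = \left(2829466 + 2851001\right) \left(3064026 + \frac{1}{2} \cdot \frac{1}{86} \cdot 1674\right) = 5680467 \left(3064026 + \frac{837}{86}\right) = 5680467 \cdot \frac{263507073}{86} = \frac{1496843232443091}{86}$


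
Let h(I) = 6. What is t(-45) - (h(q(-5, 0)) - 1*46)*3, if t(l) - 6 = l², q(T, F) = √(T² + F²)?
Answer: 2151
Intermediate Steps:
q(T, F) = √(F² + T²)
t(l) = 6 + l²
t(-45) - (h(q(-5, 0)) - 1*46)*3 = (6 + (-45)²) - (6 - 1*46)*3 = (6 + 2025) - (6 - 46)*3 = 2031 - (-40)*3 = 2031 - 1*(-120) = 2031 + 120 = 2151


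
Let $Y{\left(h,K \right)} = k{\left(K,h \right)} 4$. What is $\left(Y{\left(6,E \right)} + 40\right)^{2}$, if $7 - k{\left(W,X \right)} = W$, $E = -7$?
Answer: $9216$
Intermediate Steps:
$k{\left(W,X \right)} = 7 - W$
$Y{\left(h,K \right)} = 28 - 4 K$ ($Y{\left(h,K \right)} = \left(7 - K\right) 4 = 28 - 4 K$)
$\left(Y{\left(6,E \right)} + 40\right)^{2} = \left(\left(28 - -28\right) + 40\right)^{2} = \left(\left(28 + 28\right) + 40\right)^{2} = \left(56 + 40\right)^{2} = 96^{2} = 9216$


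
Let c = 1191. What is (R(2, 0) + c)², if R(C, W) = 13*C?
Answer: 1481089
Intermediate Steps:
(R(2, 0) + c)² = (13*2 + 1191)² = (26 + 1191)² = 1217² = 1481089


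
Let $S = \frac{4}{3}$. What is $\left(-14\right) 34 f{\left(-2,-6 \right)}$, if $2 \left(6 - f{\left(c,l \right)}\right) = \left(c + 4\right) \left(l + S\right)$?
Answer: $- \frac{15232}{3} \approx -5077.3$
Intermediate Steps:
$S = \frac{4}{3}$ ($S = 4 \cdot \frac{1}{3} = \frac{4}{3} \approx 1.3333$)
$f{\left(c,l \right)} = 6 - \frac{\left(4 + c\right) \left(\frac{4}{3} + l\right)}{2}$ ($f{\left(c,l \right)} = 6 - \frac{\left(c + 4\right) \left(l + \frac{4}{3}\right)}{2} = 6 - \frac{\left(4 + c\right) \left(\frac{4}{3} + l\right)}{2}$)
$\left(-14\right) 34 f{\left(-2,-6 \right)} = \left(-14\right) 34 \left(\frac{10}{3} - -12 - - \frac{4}{3} - \left(-1\right) \left(-6\right)\right) = - 476 \left(\frac{10}{3} + 12 + \frac{4}{3} - 6\right) = \left(-476\right) \frac{32}{3} = - \frac{15232}{3}$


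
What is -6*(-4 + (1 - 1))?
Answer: 24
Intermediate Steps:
-6*(-4 + (1 - 1)) = -6*(-4 + 0) = -6*(-4) = 24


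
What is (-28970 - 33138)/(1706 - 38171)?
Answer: 62108/36465 ≈ 1.7032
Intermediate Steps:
(-28970 - 33138)/(1706 - 38171) = -62108/(-36465) = -62108*(-1/36465) = 62108/36465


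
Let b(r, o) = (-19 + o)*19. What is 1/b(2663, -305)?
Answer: -1/6156 ≈ -0.00016244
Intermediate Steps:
b(r, o) = -361 + 19*o
1/b(2663, -305) = 1/(-361 + 19*(-305)) = 1/(-361 - 5795) = 1/(-6156) = -1/6156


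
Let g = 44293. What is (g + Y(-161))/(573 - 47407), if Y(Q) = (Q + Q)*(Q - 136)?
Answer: -139927/46834 ≈ -2.9877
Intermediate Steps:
Y(Q) = 2*Q*(-136 + Q) (Y(Q) = (2*Q)*(-136 + Q) = 2*Q*(-136 + Q))
(g + Y(-161))/(573 - 47407) = (44293 + 2*(-161)*(-136 - 161))/(573 - 47407) = (44293 + 2*(-161)*(-297))/(-46834) = (44293 + 95634)*(-1/46834) = 139927*(-1/46834) = -139927/46834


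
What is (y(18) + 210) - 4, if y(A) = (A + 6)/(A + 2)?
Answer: 1036/5 ≈ 207.20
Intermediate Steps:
y(A) = (6 + A)/(2 + A)
(y(18) + 210) - 4 = ((6 + 18)/(2 + 18) + 210) - 4 = (24/20 + 210) - 4 = ((1/20)*24 + 210) - 4 = (6/5 + 210) - 4 = 1056/5 - 4 = 1036/5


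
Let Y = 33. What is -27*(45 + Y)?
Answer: -2106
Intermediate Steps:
-27*(45 + Y) = -27*(45 + 33) = -27*78 = -2106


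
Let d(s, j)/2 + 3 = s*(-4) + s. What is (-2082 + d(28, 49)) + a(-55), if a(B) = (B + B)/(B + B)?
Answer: -2255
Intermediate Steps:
a(B) = 1 (a(B) = (2*B)/((2*B)) = (2*B)*(1/(2*B)) = 1)
d(s, j) = -6 - 6*s (d(s, j) = -6 + 2*(s*(-4) + s) = -6 + 2*(-4*s + s) = -6 + 2*(-3*s) = -6 - 6*s)
(-2082 + d(28, 49)) + a(-55) = (-2082 + (-6 - 6*28)) + 1 = (-2082 + (-6 - 168)) + 1 = (-2082 - 174) + 1 = -2256 + 1 = -2255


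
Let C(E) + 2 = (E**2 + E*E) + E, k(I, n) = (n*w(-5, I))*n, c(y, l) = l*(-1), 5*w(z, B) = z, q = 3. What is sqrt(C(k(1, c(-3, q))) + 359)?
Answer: sqrt(510) ≈ 22.583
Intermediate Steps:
w(z, B) = z/5
c(y, l) = -l
k(I, n) = -n**2 (k(I, n) = (n*((1/5)*(-5)))*n = (n*(-1))*n = (-n)*n = -n**2)
C(E) = -2 + E + 2*E**2 (C(E) = -2 + ((E**2 + E*E) + E) = -2 + ((E**2 + E**2) + E) = -2 + (2*E**2 + E) = -2 + (E + 2*E**2) = -2 + E + 2*E**2)
sqrt(C(k(1, c(-3, q))) + 359) = sqrt((-2 - (-1*3)**2 + 2*(-(-1*3)**2)**2) + 359) = sqrt((-2 - 1*(-3)**2 + 2*(-1*(-3)**2)**2) + 359) = sqrt((-2 - 1*9 + 2*(-1*9)**2) + 359) = sqrt((-2 - 9 + 2*(-9)**2) + 359) = sqrt((-2 - 9 + 2*81) + 359) = sqrt((-2 - 9 + 162) + 359) = sqrt(151 + 359) = sqrt(510)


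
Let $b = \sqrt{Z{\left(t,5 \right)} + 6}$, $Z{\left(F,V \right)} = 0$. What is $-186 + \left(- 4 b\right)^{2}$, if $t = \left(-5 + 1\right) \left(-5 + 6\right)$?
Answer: $-90$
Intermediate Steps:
$t = -4$ ($t = \left(-4\right) 1 = -4$)
$b = \sqrt{6}$ ($b = \sqrt{0 + 6} = \sqrt{6} \approx 2.4495$)
$-186 + \left(- 4 b\right)^{2} = -186 + \left(- 4 \sqrt{6}\right)^{2} = -186 + 96 = -90$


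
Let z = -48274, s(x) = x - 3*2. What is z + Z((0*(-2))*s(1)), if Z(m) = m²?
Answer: -48274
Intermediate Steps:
s(x) = -6 + x (s(x) = x - 6 = -6 + x)
z + Z((0*(-2))*s(1)) = -48274 + ((0*(-2))*(-6 + 1))² = -48274 + (0*(-5))² = -48274 + 0² = -48274 + 0 = -48274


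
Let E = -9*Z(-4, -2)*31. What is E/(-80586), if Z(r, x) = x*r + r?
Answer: 62/4477 ≈ 0.013849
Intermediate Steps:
Z(r, x) = r + r*x (Z(r, x) = r*x + r = r + r*x)
E = -1116 (E = -(-36)*(1 - 2)*31 = -(-36)*(-1)*31 = -9*4*31 = -36*31 = -1116)
E/(-80586) = -1116/(-80586) = -1116*(-1/80586) = 62/4477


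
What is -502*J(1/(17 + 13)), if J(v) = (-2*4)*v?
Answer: 2008/15 ≈ 133.87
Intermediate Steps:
J(v) = -8*v
-502*J(1/(17 + 13)) = -(-4016)/(17 + 13) = -(-4016)/30 = -502*(-4/15) = 2008/15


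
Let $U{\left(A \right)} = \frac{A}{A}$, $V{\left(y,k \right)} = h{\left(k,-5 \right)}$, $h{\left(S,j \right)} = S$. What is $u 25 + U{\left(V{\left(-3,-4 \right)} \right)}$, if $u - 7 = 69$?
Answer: $1901$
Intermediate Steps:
$u = 76$ ($u = 7 + 69 = 76$)
$V{\left(y,k \right)} = k$
$U{\left(A \right)} = 1$
$u 25 + U{\left(V{\left(-3,-4 \right)} \right)} = 76 \cdot 25 + 1 = 1900 + 1 = 1901$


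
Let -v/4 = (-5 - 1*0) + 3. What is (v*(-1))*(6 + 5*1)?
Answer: -88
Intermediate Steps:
v = 8 (v = -4*((-5 - 1*0) + 3) = -4*((-5 + 0) + 3) = -4*(-5 + 3) = -4*(-2) = 8)
(v*(-1))*(6 + 5*1) = (8*(-1))*(6 + 5*1) = -8*(6 + 5) = -8*11 = -88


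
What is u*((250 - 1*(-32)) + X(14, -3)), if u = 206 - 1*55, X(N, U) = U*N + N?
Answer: 38354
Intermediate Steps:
X(N, U) = N + N*U (X(N, U) = N*U + N = N + N*U)
u = 151 (u = 206 - 55 = 151)
u*((250 - 1*(-32)) + X(14, -3)) = 151*((250 - 1*(-32)) + 14*(1 - 3)) = 151*((250 + 32) + 14*(-2)) = 151*(282 - 28) = 151*254 = 38354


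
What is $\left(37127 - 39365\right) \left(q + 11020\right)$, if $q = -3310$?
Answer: $-17254980$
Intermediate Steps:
$\left(37127 - 39365\right) \left(q + 11020\right) = \left(37127 - 39365\right) \left(-3310 + 11020\right) = \left(-2238\right) 7710 = -17254980$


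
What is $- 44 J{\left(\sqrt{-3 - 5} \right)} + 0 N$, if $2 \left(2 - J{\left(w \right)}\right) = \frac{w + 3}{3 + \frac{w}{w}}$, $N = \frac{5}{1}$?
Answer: $- \frac{143}{2} + 11 i \sqrt{2} \approx -71.5 + 15.556 i$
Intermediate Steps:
$N = 5$ ($N = 5 \cdot 1 = 5$)
$J{\left(w \right)} = \frac{13}{8} - \frac{w}{8}$ ($J{\left(w \right)} = 2 - \frac{\left(w + 3\right) \frac{1}{3 + \frac{w}{w}}}{2} = 2 - \frac{\left(3 + w\right) \frac{1}{3 + 1}}{2} = 2 - \frac{\left(3 + w\right) \frac{1}{4}}{2} = 2 - \frac{\frac{3}{4} + \frac{w}{4}}{2} = 2 - \left(\frac{3}{8} + \frac{w}{8}\right) = \frac{13}{8} - \frac{w}{8}$)
$- 44 J{\left(\sqrt{-3 - 5} \right)} + 0 N = - 44 \left(\frac{13}{8} - \frac{\sqrt{-3 - 5}}{8}\right) + 0 \cdot 5 = - 44 \left(\frac{13}{8} - \frac{\sqrt{-8}}{8}\right) + 0 = - 44 \left(\frac{13}{8} - \frac{2 i \sqrt{2}}{8}\right) + 0 = - 44 \left(\frac{13}{8} - \frac{i \sqrt{2}}{4}\right) + 0 = \left(- \frac{143}{2} + 11 i \sqrt{2}\right) + 0 = - \frac{143}{2} + 11 i \sqrt{2}$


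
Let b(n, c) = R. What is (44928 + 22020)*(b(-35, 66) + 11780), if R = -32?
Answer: 786505104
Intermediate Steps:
b(n, c) = -32
(44928 + 22020)*(b(-35, 66) + 11780) = (44928 + 22020)*(-32 + 11780) = 66948*11748 = 786505104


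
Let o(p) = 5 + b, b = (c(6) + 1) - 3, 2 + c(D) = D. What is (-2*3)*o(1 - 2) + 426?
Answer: 384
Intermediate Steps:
c(D) = -2 + D
b = 2 (b = ((-2 + 6) + 1) - 3 = (4 + 1) - 3 = 5 - 3 = 2)
o(p) = 7 (o(p) = 5 + 2 = 7)
(-2*3)*o(1 - 2) + 426 = -2*3*7 + 426 = -6*7 + 426 = -42 + 426 = 384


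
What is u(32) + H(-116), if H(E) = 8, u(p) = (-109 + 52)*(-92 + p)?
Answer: 3428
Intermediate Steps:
u(p) = 5244 - 57*p (u(p) = -57*(-92 + p) = 5244 - 57*p)
u(32) + H(-116) = (5244 - 57*32) + 8 = (5244 - 1824) + 8 = 3420 + 8 = 3428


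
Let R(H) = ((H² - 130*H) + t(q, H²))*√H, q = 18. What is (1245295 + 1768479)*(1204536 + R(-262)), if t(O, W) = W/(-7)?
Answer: 3630199278864 + 1959809011816*I*√262/7 ≈ 3.6302e+12 + 4.5318e+12*I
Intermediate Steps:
t(O, W) = -W/7 (t(O, W) = W*(-⅐) = -W/7)
R(H) = √H*(-130*H + 6*H²/7) (R(H) = ((H² - 130*H) - H²/7)*√H = (-130*H + 6*H²/7)*√H = √H*(-130*H + 6*H²/7))
(1245295 + 1768479)*(1204536 + R(-262)) = (1245295 + 1768479)*(1204536 + (-262)^(3/2)*(-130 + (6/7)*(-262))) = 3013774*(1204536 + (-262*I*√262)*(-130 - 1572/7)) = 3013774*(1204536 - 262*I*√262*(-2482/7)) = 3013774*(1204536 + 650284*I*√262/7) = 3630199278864 + 1959809011816*I*√262/7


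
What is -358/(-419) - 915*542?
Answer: -207794312/419 ≈ -4.9593e+5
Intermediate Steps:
-358/(-419) - 915*542 = -358*(-1/419) - 495930 = 358/419 - 495930 = -207794312/419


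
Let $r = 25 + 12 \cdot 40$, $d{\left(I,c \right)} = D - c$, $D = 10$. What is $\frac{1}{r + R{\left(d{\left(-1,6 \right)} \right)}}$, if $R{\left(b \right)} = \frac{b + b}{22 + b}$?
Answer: $\frac{13}{6569} \approx 0.001979$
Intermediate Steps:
$d{\left(I,c \right)} = 10 - c$
$r = 505$ ($r = 25 + 480 = 505$)
$R{\left(b \right)} = \frac{2 b}{22 + b}$
$\frac{1}{r + R{\left(d{\left(-1,6 \right)} \right)}} = \frac{1}{505 + \frac{2 \left(10 - 6\right)}{22 + \left(10 - 6\right)}} = \frac{1}{505 + 2 \cdot 4 \frac{1}{22 + 4}} = \frac{1}{505 + 2 \cdot 4 \cdot \frac{1}{26}} = \frac{1}{505 + \frac{4}{13}} = \frac{1}{\frac{6569}{13}} = \frac{13}{6569}$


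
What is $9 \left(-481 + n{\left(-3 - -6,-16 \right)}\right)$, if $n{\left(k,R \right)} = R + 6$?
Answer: $-4419$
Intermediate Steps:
$n{\left(k,R \right)} = 6 + R$
$9 \left(-481 + n{\left(-3 - -6,-16 \right)}\right) = 9 \left(-481 + \left(6 - 16\right)\right) = 9 \left(-481 - 10\right) = 9 \left(-491\right) = -4419$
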